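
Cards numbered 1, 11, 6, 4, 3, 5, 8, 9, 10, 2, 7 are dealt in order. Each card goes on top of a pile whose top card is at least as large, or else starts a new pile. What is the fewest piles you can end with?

6

The minimum number of non-increasing subsequences covering a sequence equals the length of its longest strictly increasing subsequence.
LIS length is 6 (e.g. 1, 4, 5, 8, 9, 10), so 6 piles are needed.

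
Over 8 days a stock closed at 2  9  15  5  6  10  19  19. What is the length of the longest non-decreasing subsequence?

6

Track the smallest tail for each achievable length (allowing ties):
2 → extends → [2]
9 → extends → [2, 9]
15 → extends → [2, 9, 15]
5 → replaces 9 → [2, 5, 15]
6 → replaces 15 → [2, 5, 6]
10 → extends → [2, 5, 6, 10]
19 → extends → [2, 5, 6, 10, 19]
19 → extends → [2, 5, 6, 10, 19, 19]
Six tails, so the longest non-decreasing subsequence has length 6 (e.g. 2, 5, 6, 10, 19, 19).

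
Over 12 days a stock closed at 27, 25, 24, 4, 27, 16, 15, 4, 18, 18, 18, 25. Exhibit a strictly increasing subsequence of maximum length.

Patience tails give the LIS length; then backtrack through the dp parents:
27 → extends → [27]
25 → replaces 27 → [25]
24 → replaces 25 → [24]
4 → replaces 24 → [4]
27 → extends → [4, 27]
16 → replaces 27 → [4, 16]
15 → replaces 16 → [4, 15]
4 → already a tail → [4, 15]
18 → extends → [4, 15, 18]
18 → already a tail → [4, 15, 18]
18 → already a tail → [4, 15, 18]
25 → extends → [4, 15, 18, 25]
Length 4; one witness is 4, 16, 18, 25.

4, 16, 18, 25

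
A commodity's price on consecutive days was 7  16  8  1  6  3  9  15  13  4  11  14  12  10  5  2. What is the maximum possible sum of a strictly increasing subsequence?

Let S[i] be the best sum of a strictly increasing subsequence ending at i:
i:      1  2  3  4  5  6  7  8  9 10 11 12 13 14 15 16
a[i]:   7 16  8  1  6  3  9 15 13  4 11 14 12 10  5  2
S:      7 23 15  1  7  4 24 39 37  8 35 51 47 34 13  3
Maximum is 51 (e.g. 7 + 8 + 9 + 13 + 14).

51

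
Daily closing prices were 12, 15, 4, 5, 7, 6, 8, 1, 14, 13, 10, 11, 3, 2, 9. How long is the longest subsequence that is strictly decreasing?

Negate each value so 'decreasing' becomes 'increasing', then run patience tails on the negated sequence:
-12 → extends → [-12]
-15 → replaces -12 → [-15]
-4 → extends → [-15, -4]
-5 → replaces -4 → [-15, -5]
-7 → replaces -5 → [-15, -7]
-6 → extends → [-15, -7, -6]
-8 → replaces -7 → [-15, -8, -6]
-1 → extends → [-15, -8, -6, -1]
-14 → replaces -8 → [-15, -14, -6, -1]
-13 → replaces -6 → [-15, -14, -13, -1]
-10 → replaces -1 → [-15, -14, -13, -10]
-11 → replaces -10 → [-15, -14, -13, -11]
-3 → extends → [-15, -14, -13, -11, -3]
-2 → extends → [-15, -14, -13, -11, -3, -2]
-9 → replaces -3 → [-15, -14, -13, -11, -9, -2]
Six tails, so the longest strictly decreasing subsequence of the original has length 6.

6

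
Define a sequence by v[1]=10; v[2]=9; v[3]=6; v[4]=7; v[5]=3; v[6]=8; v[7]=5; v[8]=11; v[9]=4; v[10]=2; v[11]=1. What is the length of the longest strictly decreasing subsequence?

Negate each value so 'decreasing' becomes 'increasing', then run patience tails on the negated sequence:
-10 → extends → [-10]
-9 → extends → [-10, -9]
-6 → extends → [-10, -9, -6]
-7 → replaces -6 → [-10, -9, -7]
-3 → extends → [-10, -9, -7, -3]
-8 → replaces -7 → [-10, -9, -8, -3]
-5 → replaces -3 → [-10, -9, -8, -5]
-11 → replaces -10 → [-11, -9, -8, -5]
-4 → extends → [-11, -9, -8, -5, -4]
-2 → extends → [-11, -9, -8, -5, -4, -2]
-1 → extends → [-11, -9, -8, -5, -4, -2, -1]
Seven tails, so the longest strictly decreasing subsequence of the original has length 7.

7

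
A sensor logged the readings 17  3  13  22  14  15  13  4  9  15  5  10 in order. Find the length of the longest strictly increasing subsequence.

Let dp[i] be the length of the longest such subsequence ending at index i:
i:      1  2  3  4  5  6  7  8  9 10 11 12
a[i]:  17  3 13 22 14 15 13  4  9 15  5 10
dp:     1  1  2  3  3  4  2  2  3  4  3  4
Maximum dp value is 4.

4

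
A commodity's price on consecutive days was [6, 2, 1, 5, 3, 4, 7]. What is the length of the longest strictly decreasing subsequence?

3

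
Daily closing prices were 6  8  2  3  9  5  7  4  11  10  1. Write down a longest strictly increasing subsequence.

2, 3, 5, 7, 11

Patience tails give the LIS length; then backtrack through the dp parents:
6 → extends → [6]
8 → extends → [6, 8]
2 → replaces 6 → [2, 8]
3 → replaces 8 → [2, 3]
9 → extends → [2, 3, 9]
5 → replaces 9 → [2, 3, 5]
7 → extends → [2, 3, 5, 7]
4 → replaces 5 → [2, 3, 4, 7]
11 → extends → [2, 3, 4, 7, 11]
10 → replaces 11 → [2, 3, 4, 7, 10]
1 → replaces 2 → [1, 3, 4, 7, 10]
Length 5; one witness is 2, 3, 5, 7, 11.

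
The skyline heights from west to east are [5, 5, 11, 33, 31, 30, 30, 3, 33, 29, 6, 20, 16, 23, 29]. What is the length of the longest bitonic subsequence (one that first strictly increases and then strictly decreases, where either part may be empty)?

8

inc[i] = longest strictly increasing subsequence ending at i; dec[i] = longest strictly decreasing subsequence starting at i:
i:      1  2  3  4  5  6  7  8  9 10 11 12 13 14 15
a[i]:   5  5 11 33 31 30 30  3 33 29  6 20 16 23 29
inc:    1  1  2  3  3  3  3  1  4  3  2  3  3  4  5
dec:    2  2  2  6  5  4  4  1  4  3  1  2  1  1  1
Best peak at i=4 (value 33): inc=3, dec=6, length 3+6−1 = 8.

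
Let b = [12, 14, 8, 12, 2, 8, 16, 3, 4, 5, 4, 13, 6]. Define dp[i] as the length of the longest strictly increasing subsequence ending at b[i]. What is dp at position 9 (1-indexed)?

3

dp[i] = 1 + max{dp[j] : j<i, b[j]<b[i]} (or 1 if no such j):
i:      1  2  3  4  5  6  7  8  9 10 11 12 13
b[i]:  12 14  8 12  2  8 16  3  4  5  4 13  6
dp:     1  2  1  2  1  2  3  2  3  4  3  5  5
At index 9 the value is 3.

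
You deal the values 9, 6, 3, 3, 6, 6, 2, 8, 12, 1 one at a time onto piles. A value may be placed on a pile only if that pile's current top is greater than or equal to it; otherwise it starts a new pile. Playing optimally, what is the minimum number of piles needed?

4

Place each on the leftmost legal pile:
9 → new pile 1 (tops now [9])
6 → pile 1 (tops now [6])
3 → pile 1 (tops now [3])
3 → pile 1 (tops now [3])
6 → new pile 2 (tops now [3, 6])
6 → pile 2 (tops now [3, 6])
2 → pile 1 (tops now [2, 6])
8 → new pile 3 (tops now [2, 6, 8])
12 → new pile 4 (tops now [2, 6, 8, 12])
1 → pile 1 (tops now [1, 6, 8, 12])
Four piles.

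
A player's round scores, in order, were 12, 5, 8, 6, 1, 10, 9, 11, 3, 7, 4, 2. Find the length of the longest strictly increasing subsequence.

Let dp[i] be the length of the longest such subsequence ending at index i:
i:      1  2  3  4  5  6  7  8  9 10 11 12
a[i]:  12  5  8  6  1 10  9 11  3  7  4  2
dp:     1  1  2  2  1  3  3  4  2  3  3  2
Maximum dp value is 4.

4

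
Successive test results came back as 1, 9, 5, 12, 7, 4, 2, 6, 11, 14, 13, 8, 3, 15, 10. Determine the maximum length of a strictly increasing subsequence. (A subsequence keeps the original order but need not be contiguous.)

6

Let dp[i] be the length of the longest such subsequence ending at index i:
i:      1  2  3  4  5  6  7  8  9 10 11 12 13 14 15
a[i]:   1  9  5 12  7  4  2  6 11 14 13  8  3 15 10
dp:     1  2  2  3  3  2  2  3  4  5  5  4  3  6  5
Maximum dp value is 6.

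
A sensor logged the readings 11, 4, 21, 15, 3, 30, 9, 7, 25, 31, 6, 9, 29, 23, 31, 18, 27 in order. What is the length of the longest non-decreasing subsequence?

5

Track the smallest tail for each achievable length (allowing ties):
11 → extends → [11]
4 → replaces 11 → [4]
21 → extends → [4, 21]
15 → replaces 21 → [4, 15]
3 → replaces 4 → [3, 15]
30 → extends → [3, 15, 30]
9 → replaces 15 → [3, 9, 30]
7 → replaces 9 → [3, 7, 30]
25 → replaces 30 → [3, 7, 25]
31 → extends → [3, 7, 25, 31]
6 → replaces 7 → [3, 6, 25, 31]
9 → replaces 25 → [3, 6, 9, 31]
29 → replaces 31 → [3, 6, 9, 29]
23 → replaces 29 → [3, 6, 9, 23]
31 → extends → [3, 6, 9, 23, 31]
18 → replaces 23 → [3, 6, 9, 18, 31]
27 → replaces 31 → [3, 6, 9, 18, 27]
Five tails, so the longest non-decreasing subsequence has length 5 (e.g. 11, 21, 30, 31, 31).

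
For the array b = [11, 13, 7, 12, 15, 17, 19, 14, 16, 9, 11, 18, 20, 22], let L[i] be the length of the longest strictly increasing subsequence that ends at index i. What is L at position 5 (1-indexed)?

3

dp[i] = 1 + max{dp[j] : j<i, b[j]<b[i]} (or 1 if no such j):
i:      1  2  3  4  5  6  7  8  9 10 11 12 13 14
b[i]:  11 13  7 12 15 17 19 14 16  9 11 18 20 22
dp:     1  2  1  2  3  4  5  3  4  2  3  5  6  7
At index 5 the value is 3.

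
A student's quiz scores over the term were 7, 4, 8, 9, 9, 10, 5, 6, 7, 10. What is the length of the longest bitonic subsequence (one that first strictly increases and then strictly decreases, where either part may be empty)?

inc[i] = longest strictly increasing subsequence ending at i; dec[i] = longest strictly decreasing subsequence starting at i:
i:      1  2  3  4  5  6  7  8  9 10
a[i]:   7  4  8  9  9 10  5  6  7 10
inc:    1  1  2  3  3  4  2  3  4  5
dec:    2  1  2  2  2  2  1  1  1  1
Best peak at i=6 (value 10): inc=4, dec=2, length 4+2−1 = 5.

5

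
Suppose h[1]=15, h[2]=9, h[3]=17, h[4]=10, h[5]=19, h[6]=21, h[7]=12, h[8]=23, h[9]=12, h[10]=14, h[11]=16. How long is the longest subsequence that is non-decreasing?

6

Track the smallest tail for each achievable length (allowing ties):
15 → extends → [15]
9 → replaces 15 → [9]
17 → extends → [9, 17]
10 → replaces 17 → [9, 10]
19 → extends → [9, 10, 19]
21 → extends → [9, 10, 19, 21]
12 → replaces 19 → [9, 10, 12, 21]
23 → extends → [9, 10, 12, 21, 23]
12 → replaces 21 → [9, 10, 12, 12, 23]
14 → replaces 23 → [9, 10, 12, 12, 14]
16 → extends → [9, 10, 12, 12, 14, 16]
Six tails, so the longest non-decreasing subsequence has length 6 (e.g. 9, 10, 12, 12, 14, 16).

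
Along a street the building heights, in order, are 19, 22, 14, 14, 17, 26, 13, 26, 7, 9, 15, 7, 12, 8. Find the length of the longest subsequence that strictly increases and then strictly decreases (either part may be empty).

6

inc[i] = longest strictly increasing subsequence ending at i; dec[i] = longest strictly decreasing subsequence starting at i:
i:      1  2  3  4  5  6  7  8  9 10 11 12 13 14
a[i]:  19 22 14 14 17 26 13 26  7  9 15  7 12  8
inc:    1  2  1  1  2  3  1  3  1  2  3  1  3  2
dec:    5  5  4  4  4  4  3  4  1  2  3  1  2  1
Best peak at i=2 (value 22): inc=2, dec=5, length 2+5−1 = 6.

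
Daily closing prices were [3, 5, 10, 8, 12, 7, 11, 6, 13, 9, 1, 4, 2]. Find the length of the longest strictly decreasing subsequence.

6

Negate each value so 'decreasing' becomes 'increasing', then run patience tails on the negated sequence:
-3 → extends → [-3]
-5 → replaces -3 → [-5]
-10 → replaces -5 → [-10]
-8 → extends → [-10, -8]
-12 → replaces -10 → [-12, -8]
-7 → extends → [-12, -8, -7]
-11 → replaces -8 → [-12, -11, -7]
-6 → extends → [-12, -11, -7, -6]
-13 → replaces -12 → [-13, -11, -7, -6]
-9 → replaces -7 → [-13, -11, -9, -6]
-1 → extends → [-13, -11, -9, -6, -1]
-4 → replaces -1 → [-13, -11, -9, -6, -4]
-2 → extends → [-13, -11, -9, -6, -4, -2]
Six tails, so the longest strictly decreasing subsequence of the original has length 6.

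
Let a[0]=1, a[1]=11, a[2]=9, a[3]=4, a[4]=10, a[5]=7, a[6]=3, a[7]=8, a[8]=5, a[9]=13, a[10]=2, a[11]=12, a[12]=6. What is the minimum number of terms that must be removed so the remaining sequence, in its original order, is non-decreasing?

8

Fewest deletions = n − (longest non-decreasing subsequence).
i:      0  1  2  3  4  5  6  7  8  9 10 11 12
a[i]:   1 11  9  4 10  7  3  8  5 13  2 12  6
dp:     1  2  2  2  3  3  2  4  3  5  2  5  4
max dp = 5, so deletions = 13 − 5 = 8.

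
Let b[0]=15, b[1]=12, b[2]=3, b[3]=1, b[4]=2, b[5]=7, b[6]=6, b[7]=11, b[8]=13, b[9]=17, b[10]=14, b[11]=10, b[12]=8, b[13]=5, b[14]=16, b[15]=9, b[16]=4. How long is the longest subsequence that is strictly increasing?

7

Track the smallest tail for each achievable length (strict):
15 → extends → [15]
12 → replaces 15 → [12]
3 → replaces 12 → [3]
1 → replaces 3 → [1]
2 → extends → [1, 2]
7 → extends → [1, 2, 7]
6 → replaces 7 → [1, 2, 6]
11 → extends → [1, 2, 6, 11]
13 → extends → [1, 2, 6, 11, 13]
17 → extends → [1, 2, 6, 11, 13, 17]
14 → replaces 17 → [1, 2, 6, 11, 13, 14]
10 → replaces 11 → [1, 2, 6, 10, 13, 14]
8 → replaces 10 → [1, 2, 6, 8, 13, 14]
5 → replaces 6 → [1, 2, 5, 8, 13, 14]
16 → extends → [1, 2, 5, 8, 13, 14, 16]
9 → replaces 13 → [1, 2, 5, 8, 9, 14, 16]
4 → replaces 5 → [1, 2, 4, 8, 9, 14, 16]
Seven tails, so the longest strictly increasing subsequence has length 7 (e.g. 1, 2, 7, 11, 13, 14, 16).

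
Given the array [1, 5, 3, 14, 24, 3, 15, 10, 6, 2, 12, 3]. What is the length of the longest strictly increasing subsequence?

4

Let dp[i] be the length of the longest such subsequence ending at index i:
i:      1  2  3  4  5  6  7  8  9 10 11 12
a[i]:   1  5  3 14 24  3 15 10  6  2 12  3
dp:     1  2  2  3  4  2  4  3  3  2  4  3
Maximum dp value is 4.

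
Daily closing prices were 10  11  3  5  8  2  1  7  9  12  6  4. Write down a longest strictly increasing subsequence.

Patience tails give the LIS length; then backtrack through the dp parents:
10 → extends → [10]
11 → extends → [10, 11]
3 → replaces 10 → [3, 11]
5 → replaces 11 → [3, 5]
8 → extends → [3, 5, 8]
2 → replaces 3 → [2, 5, 8]
1 → replaces 2 → [1, 5, 8]
7 → replaces 8 → [1, 5, 7]
9 → extends → [1, 5, 7, 9]
12 → extends → [1, 5, 7, 9, 12]
6 → replaces 7 → [1, 5, 6, 9, 12]
4 → replaces 5 → [1, 4, 6, 9, 12]
Length 5; one witness is 3, 5, 8, 9, 12.

3, 5, 8, 9, 12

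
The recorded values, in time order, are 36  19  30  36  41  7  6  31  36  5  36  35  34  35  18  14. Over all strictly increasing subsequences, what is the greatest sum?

149

Let S[i] be the best sum of a strictly increasing subsequence ending at i:
i:       1   2   3   4   5   6   7   8   9  10  11  12  13  14  15  16
a[i]:   36  19  30  36  41   7   6  31  36   5  36  35  34  35  18  14
S:      36  19  49  85 126   7   6  80 116   5 116 115 114 149  25  21
Maximum is 149 (e.g. 19 + 30 + 31 + 34 + 35).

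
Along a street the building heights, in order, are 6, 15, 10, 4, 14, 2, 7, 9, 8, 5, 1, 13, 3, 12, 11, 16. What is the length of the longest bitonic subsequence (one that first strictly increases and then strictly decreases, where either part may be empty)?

7

inc[i] = longest strictly increasing subsequence ending at i; dec[i] = longest strictly decreasing subsequence starting at i:
i:      1  2  3  4  5  6  7  8  9 10 11 12 13 14 15 16
a[i]:   6 15 10  4 14  2  7  9  8  5  1 13  3 12 11 16
inc:    1  2  2  1  3  1  2  3  3  2  1  4  2  4  4  5
dec:    4  6  5  3  5  2  3  4  3  2  1  3  1  2  1  1
Best peak at i=2 (value 15): inc=2, dec=6, length 2+6−1 = 7.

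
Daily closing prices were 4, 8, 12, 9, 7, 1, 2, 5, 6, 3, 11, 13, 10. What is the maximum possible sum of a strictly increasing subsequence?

Let S[i] be the best sum of a strictly increasing subsequence ending at i:
i:      1  2  3  4  5  6  7  8  9 10 11 12 13
a[i]:   4  8 12  9  7  1  2  5  6  3 11 13 10
S:      4 12 24 21 11  1  3  9 15  6 32 45 31
Maximum is 45 (e.g. 4 + 8 + 9 + 11 + 13).

45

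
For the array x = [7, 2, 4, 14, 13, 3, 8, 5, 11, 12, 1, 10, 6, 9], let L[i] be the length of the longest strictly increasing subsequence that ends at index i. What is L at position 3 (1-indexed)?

2

dp[i] = 1 + max{dp[j] : j<i, x[j]<x[i]} (or 1 if no such j):
i:      1  2  3  4  5  6  7  8  9 10 11 12 13 14
x[i]:   7  2  4 14 13  3  8  5 11 12  1 10  6  9
dp:     1  1  2  3  3  2  3  3  4  5  1  4  4  5
At index 3 the value is 2.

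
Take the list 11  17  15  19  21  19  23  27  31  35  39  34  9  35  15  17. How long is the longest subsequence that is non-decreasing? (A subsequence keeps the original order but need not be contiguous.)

Track the smallest tail for each achievable length (allowing ties):
11 → extends → [11]
17 → extends → [11, 17]
15 → replaces 17 → [11, 15]
19 → extends → [11, 15, 19]
21 → extends → [11, 15, 19, 21]
19 → replaces 21 → [11, 15, 19, 19]
23 → extends → [11, 15, 19, 19, 23]
27 → extends → [11, 15, 19, 19, 23, 27]
31 → extends → [11, 15, 19, 19, 23, 27, 31]
35 → extends → [11, 15, 19, 19, 23, 27, 31, 35]
39 → extends → [11, 15, 19, 19, 23, 27, 31, 35, 39]
34 → replaces 35 → [11, 15, 19, 19, 23, 27, 31, 34, 39]
9 → replaces 11 → [9, 15, 19, 19, 23, 27, 31, 34, 39]
35 → replaces 39 → [9, 15, 19, 19, 23, 27, 31, 34, 35]
15 → replaces 19 → [9, 15, 15, 19, 23, 27, 31, 34, 35]
17 → replaces 19 → [9, 15, 15, 17, 23, 27, 31, 34, 35]
Nine tails, so the longest non-decreasing subsequence has length 9 (e.g. 11, 17, 19, 21, 23, 27, 31, 35, 39).

9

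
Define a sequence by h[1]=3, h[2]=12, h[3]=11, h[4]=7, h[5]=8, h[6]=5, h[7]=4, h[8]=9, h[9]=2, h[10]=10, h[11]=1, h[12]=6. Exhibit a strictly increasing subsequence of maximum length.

Patience tails give the LIS length; then backtrack through the dp parents:
3 → extends → [3]
12 → extends → [3, 12]
11 → replaces 12 → [3, 11]
7 → replaces 11 → [3, 7]
8 → extends → [3, 7, 8]
5 → replaces 7 → [3, 5, 8]
4 → replaces 5 → [3, 4, 8]
9 → extends → [3, 4, 8, 9]
2 → replaces 3 → [2, 4, 8, 9]
10 → extends → [2, 4, 8, 9, 10]
1 → replaces 2 → [1, 4, 8, 9, 10]
6 → replaces 8 → [1, 4, 6, 9, 10]
Length 5; one witness is 3, 7, 8, 9, 10.

3, 7, 8, 9, 10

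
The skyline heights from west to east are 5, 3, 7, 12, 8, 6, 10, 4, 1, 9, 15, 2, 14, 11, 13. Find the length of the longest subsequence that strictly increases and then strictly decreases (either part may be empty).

inc[i] = longest strictly increasing subsequence ending at i; dec[i] = longest strictly decreasing subsequence starting at i:
i:      1  2  3  4  5  6  7  8  9 10 11 12 13 14 15
a[i]:   5  3  7 12  8  6 10  4  1  9 15  2 14 11 13
inc:    1  1  2  3  3  2  4  2  1  4  5  2  5  5  6
dec:    3  2  4  5  4  3  3  2  1  2  3  1  2  1  1
Best peak at i=4 (value 12): inc=3, dec=5, length 3+5−1 = 7.

7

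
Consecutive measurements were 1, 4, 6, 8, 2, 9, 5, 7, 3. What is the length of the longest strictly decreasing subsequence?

3

Negate each value so 'decreasing' becomes 'increasing', then run patience tails on the negated sequence:
-1 → extends → [-1]
-4 → replaces -1 → [-4]
-6 → replaces -4 → [-6]
-8 → replaces -6 → [-8]
-2 → extends → [-8, -2]
-9 → replaces -8 → [-9, -2]
-5 → replaces -2 → [-9, -5]
-7 → replaces -5 → [-9, -7]
-3 → extends → [-9, -7, -3]
Three tails, so the longest strictly decreasing subsequence of the original has length 3.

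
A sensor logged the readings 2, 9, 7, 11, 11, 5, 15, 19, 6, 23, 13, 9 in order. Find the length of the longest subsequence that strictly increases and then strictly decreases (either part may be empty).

8

inc[i] = longest strictly increasing subsequence ending at i; dec[i] = longest strictly decreasing subsequence starting at i:
i:      1  2  3  4  5  6  7  8  9 10 11 12
a[i]:   2  9  7 11 11  5 15 19  6 23 13  9
inc:    1  2  2  3  3  2  4  5  3  6  4  4
dec:    1  3  2  2  2  1  3  3  1  3  2  1
Best peak at i=10 (value 23): inc=6, dec=3, length 6+3−1 = 8.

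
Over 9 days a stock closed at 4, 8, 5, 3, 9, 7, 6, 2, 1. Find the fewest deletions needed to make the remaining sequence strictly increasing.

6

Fewest deletions = n − (longest strictly increasing subsequence).
Patience tails:
4 → extends → [4]
8 → extends → [4, 8]
5 → replaces 8 → [4, 5]
3 → replaces 4 → [3, 5]
9 → extends → [3, 5, 9]
7 → replaces 9 → [3, 5, 7]
6 → replaces 7 → [3, 5, 6]
2 → replaces 3 → [2, 5, 6]
1 → replaces 2 → [1, 5, 6]
Longest strictly increasing subsequence has length 3, so deletions = 9 − 3 = 6.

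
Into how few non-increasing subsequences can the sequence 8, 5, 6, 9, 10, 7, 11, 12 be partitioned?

6

Place each on the leftmost legal pile:
8 → new pile 1 (tops now [8])
5 → pile 1 (tops now [5])
6 → new pile 2 (tops now [5, 6])
9 → new pile 3 (tops now [5, 6, 9])
10 → new pile 4 (tops now [5, 6, 9, 10])
7 → pile 3 (tops now [5, 6, 7, 10])
11 → new pile 5 (tops now [5, 6, 7, 10, 11])
12 → new pile 6 (tops now [5, 6, 7, 10, 11, 12])
Six piles.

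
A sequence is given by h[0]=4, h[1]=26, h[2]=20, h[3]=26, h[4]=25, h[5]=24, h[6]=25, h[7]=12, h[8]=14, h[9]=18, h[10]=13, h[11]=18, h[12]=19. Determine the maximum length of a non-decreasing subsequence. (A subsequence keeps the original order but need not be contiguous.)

Track the smallest tail for each achievable length (allowing ties):
4 → extends → [4]
26 → extends → [4, 26]
20 → replaces 26 → [4, 20]
26 → extends → [4, 20, 26]
25 → replaces 26 → [4, 20, 25]
24 → replaces 25 → [4, 20, 24]
25 → extends → [4, 20, 24, 25]
12 → replaces 20 → [4, 12, 24, 25]
14 → replaces 24 → [4, 12, 14, 25]
18 → replaces 25 → [4, 12, 14, 18]
13 → replaces 14 → [4, 12, 13, 18]
18 → extends → [4, 12, 13, 18, 18]
19 → extends → [4, 12, 13, 18, 18, 19]
Six tails, so the longest non-decreasing subsequence has length 6 (e.g. 4, 12, 14, 18, 18, 19).

6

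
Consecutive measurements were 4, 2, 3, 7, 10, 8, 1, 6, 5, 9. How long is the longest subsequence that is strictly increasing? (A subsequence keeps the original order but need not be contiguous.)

5

Let dp[i] be the length of the longest such subsequence ending at index i:
i:      1  2  3  4  5  6  7  8  9 10
a[i]:   4  2  3  7 10  8  1  6  5  9
dp:     1  1  2  3  4  4  1  3  3  5
Maximum dp value is 5.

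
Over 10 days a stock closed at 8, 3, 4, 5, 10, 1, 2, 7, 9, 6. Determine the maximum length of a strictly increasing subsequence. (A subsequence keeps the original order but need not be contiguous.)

5

Track the smallest tail for each achievable length (strict):
8 → extends → [8]
3 → replaces 8 → [3]
4 → extends → [3, 4]
5 → extends → [3, 4, 5]
10 → extends → [3, 4, 5, 10]
1 → replaces 3 → [1, 4, 5, 10]
2 → replaces 4 → [1, 2, 5, 10]
7 → replaces 10 → [1, 2, 5, 7]
9 → extends → [1, 2, 5, 7, 9]
6 → replaces 7 → [1, 2, 5, 6, 9]
Five tails, so the longest strictly increasing subsequence has length 5 (e.g. 3, 4, 5, 7, 9).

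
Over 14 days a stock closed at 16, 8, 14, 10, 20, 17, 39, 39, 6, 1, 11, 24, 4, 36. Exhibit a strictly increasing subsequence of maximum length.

Patience tails give the LIS length; then backtrack through the dp parents:
16 → extends → [16]
8 → replaces 16 → [8]
14 → extends → [8, 14]
10 → replaces 14 → [8, 10]
20 → extends → [8, 10, 20]
17 → replaces 20 → [8, 10, 17]
39 → extends → [8, 10, 17, 39]
39 → already a tail → [8, 10, 17, 39]
6 → replaces 8 → [6, 10, 17, 39]
1 → replaces 6 → [1, 10, 17, 39]
11 → replaces 17 → [1, 10, 11, 39]
24 → replaces 39 → [1, 10, 11, 24]
4 → replaces 10 → [1, 4, 11, 24]
36 → extends → [1, 4, 11, 24, 36]
Length 5; one witness is 8, 14, 20, 24, 36.

8, 14, 20, 24, 36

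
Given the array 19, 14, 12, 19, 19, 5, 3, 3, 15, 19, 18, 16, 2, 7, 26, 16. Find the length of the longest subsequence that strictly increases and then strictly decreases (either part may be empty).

inc[i] = longest strictly increasing subsequence ending at i; dec[i] = longest strictly decreasing subsequence starting at i:
i:      1  2  3  4  5  6  7  8  9 10 11 12 13 14 15 16
a[i]:  19 14 12 19 19  5  3  3 15 19 18 16  2  7 26 16
inc:    1  1  1  2  2  1  1  1  2  3  3  3  1  2  4  3
dec:    6  5  4  4  4  3  2  2  2  4  3  2  1  1  2  1
Best peak at i=1 (value 19): inc=1, dec=6, length 1+6−1 = 6.

6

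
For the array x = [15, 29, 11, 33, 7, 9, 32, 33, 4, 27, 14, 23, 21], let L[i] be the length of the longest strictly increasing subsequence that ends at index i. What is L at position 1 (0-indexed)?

dp[i] = 1 + max{dp[j] : j<i, x[j]<x[i]} (or 1 if no such j):
i:      0  1  2  3  4  5  6  7  8  9 10 11 12
x[i]:  15 29 11 33  7  9 32 33  4 27 14 23 21
dp:     1  2  1  3  1  2  3  4  1  3  3  4  4
At index 1 the value is 2.

2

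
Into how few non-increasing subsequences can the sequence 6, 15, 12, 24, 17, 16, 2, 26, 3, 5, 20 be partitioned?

4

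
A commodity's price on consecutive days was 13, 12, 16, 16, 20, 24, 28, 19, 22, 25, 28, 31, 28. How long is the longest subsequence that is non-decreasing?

Track the smallest tail for each achievable length (allowing ties):
13 → extends → [13]
12 → replaces 13 → [12]
16 → extends → [12, 16]
16 → extends → [12, 16, 16]
20 → extends → [12, 16, 16, 20]
24 → extends → [12, 16, 16, 20, 24]
28 → extends → [12, 16, 16, 20, 24, 28]
19 → replaces 20 → [12, 16, 16, 19, 24, 28]
22 → replaces 24 → [12, 16, 16, 19, 22, 28]
25 → replaces 28 → [12, 16, 16, 19, 22, 25]
28 → extends → [12, 16, 16, 19, 22, 25, 28]
31 → extends → [12, 16, 16, 19, 22, 25, 28, 31]
28 → replaces 31 → [12, 16, 16, 19, 22, 25, 28, 28]
Eight tails, so the longest non-decreasing subsequence has length 8 (e.g. 13, 16, 16, 20, 24, 28, 28, 31).

8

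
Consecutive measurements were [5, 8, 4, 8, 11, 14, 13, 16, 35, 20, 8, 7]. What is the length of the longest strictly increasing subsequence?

Track the smallest tail for each achievable length (strict):
5 → extends → [5]
8 → extends → [5, 8]
4 → replaces 5 → [4, 8]
8 → already a tail → [4, 8]
11 → extends → [4, 8, 11]
14 → extends → [4, 8, 11, 14]
13 → replaces 14 → [4, 8, 11, 13]
16 → extends → [4, 8, 11, 13, 16]
35 → extends → [4, 8, 11, 13, 16, 35]
20 → replaces 35 → [4, 8, 11, 13, 16, 20]
8 → already a tail → [4, 8, 11, 13, 16, 20]
7 → replaces 8 → [4, 7, 11, 13, 16, 20]
Six tails, so the longest strictly increasing subsequence has length 6 (e.g. 5, 8, 11, 14, 16, 35).

6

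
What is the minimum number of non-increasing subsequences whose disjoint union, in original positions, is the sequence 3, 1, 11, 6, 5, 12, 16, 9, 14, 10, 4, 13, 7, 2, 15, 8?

6

The minimum number of non-increasing subsequences covering a sequence equals the length of its longest strictly increasing subsequence.
LIS length is 6 (e.g. 3, 6, 9, 10, 13, 15), so 6 piles are needed.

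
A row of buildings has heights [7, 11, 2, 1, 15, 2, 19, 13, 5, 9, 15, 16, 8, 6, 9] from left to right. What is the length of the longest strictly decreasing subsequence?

5

Negate each value so 'decreasing' becomes 'increasing', then run patience tails on the negated sequence:
-7 → extends → [-7]
-11 → replaces -7 → [-11]
-2 → extends → [-11, -2]
-1 → extends → [-11, -2, -1]
-15 → replaces -11 → [-15, -2, -1]
-2 → already a tail → [-15, -2, -1]
-19 → replaces -15 → [-19, -2, -1]
-13 → replaces -2 → [-19, -13, -1]
-5 → replaces -1 → [-19, -13, -5]
-9 → replaces -5 → [-19, -13, -9]
-15 → replaces -13 → [-19, -15, -9]
-16 → replaces -15 → [-19, -16, -9]
-8 → extends → [-19, -16, -9, -8]
-6 → extends → [-19, -16, -9, -8, -6]
-9 → already a tail → [-19, -16, -9, -8, -6]
Five tails, so the longest strictly decreasing subsequence of the original has length 5.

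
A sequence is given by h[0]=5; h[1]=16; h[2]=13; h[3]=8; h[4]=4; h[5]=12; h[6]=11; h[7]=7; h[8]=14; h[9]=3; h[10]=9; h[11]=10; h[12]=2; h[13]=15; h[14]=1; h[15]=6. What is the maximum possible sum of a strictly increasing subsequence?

54

Let S[i] be the best sum of a strictly increasing subsequence ending at i:
i:      0  1  2  3  4  5  6  7  8  9 10 11 12 13 14 15
h[i]:   5 16 13  8  4 12 11  7 14  3  9 10  2 15  1  6
S:      5 21 18 13  4 25 24 12 39  3 22 32  2 54  1 11
Maximum is 54 (e.g. 5 + 8 + 12 + 14 + 15).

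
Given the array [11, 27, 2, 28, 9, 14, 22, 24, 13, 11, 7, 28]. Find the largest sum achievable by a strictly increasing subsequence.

Let S[i] be the best sum of a strictly increasing subsequence ending at i:
i:      1  2  3  4  5  6  7  8  9 10 11 12
a[i]:  11 27  2 28  9 14 22 24 13 11  7 28
S:     11 38  2 66 11 25 47 71 24 22  9 99
Maximum is 99 (e.g. 2 + 9 + 14 + 22 + 24 + 28).

99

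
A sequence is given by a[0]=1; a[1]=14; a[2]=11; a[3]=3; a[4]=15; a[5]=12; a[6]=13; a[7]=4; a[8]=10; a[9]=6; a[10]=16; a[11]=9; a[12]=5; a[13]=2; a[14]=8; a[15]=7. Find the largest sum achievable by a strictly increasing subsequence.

Let S[i] be the best sum of a strictly increasing subsequence ending at i:
i:      0  1  2  3  4  5  6  7  8  9 10 11 12 13 14 15
a[i]:   1 14 11  3 15 12 13  4 10  6 16  9  5  2  8  7
S:      1 15 12  4 30 24 37  8 18 14 53 23 13  3 22 21
Maximum is 53 (e.g. 1 + 11 + 12 + 13 + 16).

53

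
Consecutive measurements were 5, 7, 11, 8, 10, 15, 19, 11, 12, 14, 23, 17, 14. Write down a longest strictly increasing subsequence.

5, 7, 8, 10, 11, 12, 14, 23

Patience tails give the LIS length; then backtrack through the dp parents:
5 → extends → [5]
7 → extends → [5, 7]
11 → extends → [5, 7, 11]
8 → replaces 11 → [5, 7, 8]
10 → extends → [5, 7, 8, 10]
15 → extends → [5, 7, 8, 10, 15]
19 → extends → [5, 7, 8, 10, 15, 19]
11 → replaces 15 → [5, 7, 8, 10, 11, 19]
12 → replaces 19 → [5, 7, 8, 10, 11, 12]
14 → extends → [5, 7, 8, 10, 11, 12, 14]
23 → extends → [5, 7, 8, 10, 11, 12, 14, 23]
17 → replaces 23 → [5, 7, 8, 10, 11, 12, 14, 17]
14 → already a tail → [5, 7, 8, 10, 11, 12, 14, 17]
Length 8; one witness is 5, 7, 8, 10, 11, 12, 14, 23.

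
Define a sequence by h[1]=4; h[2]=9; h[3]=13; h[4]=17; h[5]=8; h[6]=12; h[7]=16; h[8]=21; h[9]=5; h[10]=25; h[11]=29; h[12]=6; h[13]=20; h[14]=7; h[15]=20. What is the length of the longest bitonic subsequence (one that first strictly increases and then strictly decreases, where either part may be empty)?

inc[i] = longest strictly increasing subsequence ending at i; dec[i] = longest strictly decreasing subsequence starting at i:
i:      1  2  3  4  5  6  7  8  9 10 11 12 13 14 15
h[i]:   4  9 13 17  8 12 16 21  5 25 29  6 20  7 20
inc:    1  2  3  4  2  3  4  5  2  6  7  3  5  4  5
dec:    1  3  3  3  2  2  2  3  1  3  3  1  2  1  1
Best peak at i=11 (value 29): inc=7, dec=3, length 7+3−1 = 9.

9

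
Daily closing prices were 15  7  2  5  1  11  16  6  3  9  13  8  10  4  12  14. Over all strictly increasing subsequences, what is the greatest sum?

58

Let S[i] be the best sum of a strictly increasing subsequence ending at i:
i:      1  2  3  4  5  6  7  8  9 10 11 12 13 14 15 16
a[i]:  15  7  2  5  1 11 16  6  3  9 13  8 10  4 12 14
S:     15  7  2  7  1 18 34 13  5 22 35 21 32  9 44 58
Maximum is 58 (e.g. 2 + 5 + 6 + 9 + 10 + 12 + 14).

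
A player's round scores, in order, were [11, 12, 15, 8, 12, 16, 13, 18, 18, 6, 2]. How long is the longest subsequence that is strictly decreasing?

Negate each value so 'decreasing' becomes 'increasing', then run patience tails on the negated sequence:
-11 → extends → [-11]
-12 → replaces -11 → [-12]
-15 → replaces -12 → [-15]
-8 → extends → [-15, -8]
-12 → replaces -8 → [-15, -12]
-16 → replaces -15 → [-16, -12]
-13 → replaces -12 → [-16, -13]
-18 → replaces -16 → [-18, -13]
-18 → already a tail → [-18, -13]
-6 → extends → [-18, -13, -6]
-2 → extends → [-18, -13, -6, -2]
Four tails, so the longest strictly decreasing subsequence of the original has length 4.

4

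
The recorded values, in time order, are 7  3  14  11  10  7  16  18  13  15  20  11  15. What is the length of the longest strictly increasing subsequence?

5

Track the smallest tail for each achievable length (strict):
7 → extends → [7]
3 → replaces 7 → [3]
14 → extends → [3, 14]
11 → replaces 14 → [3, 11]
10 → replaces 11 → [3, 10]
7 → replaces 10 → [3, 7]
16 → extends → [3, 7, 16]
18 → extends → [3, 7, 16, 18]
13 → replaces 16 → [3, 7, 13, 18]
15 → replaces 18 → [3, 7, 13, 15]
20 → extends → [3, 7, 13, 15, 20]
11 → replaces 13 → [3, 7, 11, 15, 20]
15 → already a tail → [3, 7, 11, 15, 20]
Five tails, so the longest strictly increasing subsequence has length 5 (e.g. 7, 14, 16, 18, 20).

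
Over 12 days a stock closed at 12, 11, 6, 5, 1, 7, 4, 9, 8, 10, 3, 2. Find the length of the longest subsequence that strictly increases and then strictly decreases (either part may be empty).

7

inc[i] = longest strictly increasing subsequence ending at i; dec[i] = longest strictly decreasing subsequence starting at i:
i:      1  2  3  4  5  6  7  8  9 10 11 12
a[i]:  12 11  6  5  1  7  4  9  8 10  3  2
inc:    1  1  1  1  1  2  2  3  3  4  2  2
dec:    7  6  5  4  1  4  3  4  3  3  2  1
Best peak at i=1 (value 12): inc=1, dec=7, length 1+7−1 = 7.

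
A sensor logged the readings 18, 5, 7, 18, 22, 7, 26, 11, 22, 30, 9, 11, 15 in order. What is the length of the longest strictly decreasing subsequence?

3

Negate each value so 'decreasing' becomes 'increasing', then run patience tails on the negated sequence:
-18 → extends → [-18]
-5 → extends → [-18, -5]
-7 → replaces -5 → [-18, -7]
-18 → already a tail → [-18, -7]
-22 → replaces -18 → [-22, -7]
-7 → already a tail → [-22, -7]
-26 → replaces -22 → [-26, -7]
-11 → replaces -7 → [-26, -11]
-22 → replaces -11 → [-26, -22]
-30 → replaces -26 → [-30, -22]
-9 → extends → [-30, -22, -9]
-11 → replaces -9 → [-30, -22, -11]
-15 → replaces -11 → [-30, -22, -15]
Three tails, so the longest strictly decreasing subsequence of the original has length 3.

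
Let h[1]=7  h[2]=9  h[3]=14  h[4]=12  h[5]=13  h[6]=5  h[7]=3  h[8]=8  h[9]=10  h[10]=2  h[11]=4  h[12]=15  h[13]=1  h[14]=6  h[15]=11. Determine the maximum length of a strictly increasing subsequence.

5

Let dp[i] be the length of the longest such subsequence ending at index i:
i:      1  2  3  4  5  6  7  8  9 10 11 12 13 14 15
h[i]:   7  9 14 12 13  5  3  8 10  2  4 15  1  6 11
dp:     1  2  3  3  4  1  1  2  3  1  2  5  1  3  4
Maximum dp value is 5.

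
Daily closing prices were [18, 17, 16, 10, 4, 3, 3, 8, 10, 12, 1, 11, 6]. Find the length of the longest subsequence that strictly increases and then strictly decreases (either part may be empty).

inc[i] = longest strictly increasing subsequence ending at i; dec[i] = longest strictly decreasing subsequence starting at i:
i:      1  2  3  4  5  6  7  8  9 10 11 12 13
a[i]:  18 17 16 10  4  3  3  8 10 12  1 11  6
inc:    1  1  1  1  1  1  1  2  3  4  1  4  2
dec:    7  6  5  4  3  2  2  2  2  3  1  2  1
Best peak at i=1 (value 18): inc=1, dec=7, length 1+7−1 = 7.

7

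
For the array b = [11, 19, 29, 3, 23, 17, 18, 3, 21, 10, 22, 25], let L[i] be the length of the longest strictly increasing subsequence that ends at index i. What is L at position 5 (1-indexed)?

3

dp[i] = 1 + max{dp[j] : j<i, b[j]<b[i]} (or 1 if no such j):
i:      1  2  3  4  5  6  7  8  9 10 11 12
b[i]:  11 19 29  3 23 17 18  3 21 10 22 25
dp:     1  2  3  1  3  2  3  1  4  2  5  6
At index 5 the value is 3.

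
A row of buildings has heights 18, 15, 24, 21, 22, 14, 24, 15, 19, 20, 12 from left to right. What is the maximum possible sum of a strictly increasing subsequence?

85

Let S[i] be the best sum of a strictly increasing subsequence ending at i:
i:      1  2  3  4  5  6  7  8  9 10 11
a[i]:  18 15 24 21 22 14 24 15 19 20 12
S:     18 15 42 39 61 14 85 29 48 68 12
Maximum is 85 (e.g. 18 + 21 + 22 + 24).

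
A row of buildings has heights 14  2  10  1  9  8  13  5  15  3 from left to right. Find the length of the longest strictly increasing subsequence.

Let dp[i] be the length of the longest such subsequence ending at index i:
i:      1  2  3  4  5  6  7  8  9 10
a[i]:  14  2 10  1  9  8 13  5 15  3
dp:     1  1  2  1  2  2  3  2  4  2
Maximum dp value is 4.

4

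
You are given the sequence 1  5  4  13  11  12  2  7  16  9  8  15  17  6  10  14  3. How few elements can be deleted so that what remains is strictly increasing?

Fewest deletions = n − (longest strictly increasing subsequence).
i:      1  2  3  4  5  6  7  8  9 10 11 12 13 14 15 16 17
a[i]:   1  5  4 13 11 12  2  7 16  9  8 15 17  6 10 14  3
dp:     1  2  2  3  3  4  2  3  5  4  4  5  6  3  5  6  3
max dp = 6, so deletions = 17 − 6 = 11.

11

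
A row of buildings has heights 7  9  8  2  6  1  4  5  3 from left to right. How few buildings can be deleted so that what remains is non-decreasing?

Fewest deletions = n − (longest non-decreasing subsequence).
i:     1 2 3 4 5 6 7 8 9
a[i]:  7 9 8 2 6 1 4 5 3
dp:    1 2 2 1 2 1 2 3 2
max dp = 3, so deletions = 9 − 3 = 6.

6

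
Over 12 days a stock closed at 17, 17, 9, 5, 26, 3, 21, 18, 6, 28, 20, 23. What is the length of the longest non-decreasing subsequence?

5

Let dp[i] be the length of the longest such subsequence ending at index i:
i:      1  2  3  4  5  6  7  8  9 10 11 12
a[i]:  17 17  9  5 26  3 21 18  6 28 20 23
dp:     1  2  1  1  3  1  3  3  2  4  4  5
Maximum dp value is 5.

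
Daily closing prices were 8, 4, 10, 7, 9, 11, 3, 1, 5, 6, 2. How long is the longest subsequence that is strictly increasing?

4

Track the smallest tail for each achievable length (strict):
8 → extends → [8]
4 → replaces 8 → [4]
10 → extends → [4, 10]
7 → replaces 10 → [4, 7]
9 → extends → [4, 7, 9]
11 → extends → [4, 7, 9, 11]
3 → replaces 4 → [3, 7, 9, 11]
1 → replaces 3 → [1, 7, 9, 11]
5 → replaces 7 → [1, 5, 9, 11]
6 → replaces 9 → [1, 5, 6, 11]
2 → replaces 5 → [1, 2, 6, 11]
Four tails, so the longest strictly increasing subsequence has length 4 (e.g. 4, 7, 9, 11).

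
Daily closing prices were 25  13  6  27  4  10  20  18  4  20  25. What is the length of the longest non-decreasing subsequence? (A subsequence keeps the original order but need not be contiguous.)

5

Let dp[i] be the length of the longest such subsequence ending at index i:
i:      1  2  3  4  5  6  7  8  9 10 11
a[i]:  25 13  6 27  4 10 20 18  4 20 25
dp:     1  1  1  2  1  2  3  3  2  4  5
Maximum dp value is 5.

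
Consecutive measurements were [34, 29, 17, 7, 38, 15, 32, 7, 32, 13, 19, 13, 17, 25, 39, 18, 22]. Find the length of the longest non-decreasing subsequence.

7

Track the smallest tail for each achievable length (allowing ties):
34 → extends → [34]
29 → replaces 34 → [29]
17 → replaces 29 → [17]
7 → replaces 17 → [7]
38 → extends → [7, 38]
15 → replaces 38 → [7, 15]
32 → extends → [7, 15, 32]
7 → replaces 15 → [7, 7, 32]
32 → extends → [7, 7, 32, 32]
13 → replaces 32 → [7, 7, 13, 32]
19 → replaces 32 → [7, 7, 13, 19]
13 → replaces 19 → [7, 7, 13, 13]
17 → extends → [7, 7, 13, 13, 17]
25 → extends → [7, 7, 13, 13, 17, 25]
39 → extends → [7, 7, 13, 13, 17, 25, 39]
18 → replaces 25 → [7, 7, 13, 13, 17, 18, 39]
22 → replaces 39 → [7, 7, 13, 13, 17, 18, 22]
Seven tails, so the longest non-decreasing subsequence has length 7 (e.g. 7, 7, 13, 13, 17, 25, 39).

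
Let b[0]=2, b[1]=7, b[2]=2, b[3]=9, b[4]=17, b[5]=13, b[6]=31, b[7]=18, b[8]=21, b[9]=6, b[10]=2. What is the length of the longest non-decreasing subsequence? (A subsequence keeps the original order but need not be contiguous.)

Track the smallest tail for each achievable length (allowing ties):
2 → extends → [2]
7 → extends → [2, 7]
2 → replaces 7 → [2, 2]
9 → extends → [2, 2, 9]
17 → extends → [2, 2, 9, 17]
13 → replaces 17 → [2, 2, 9, 13]
31 → extends → [2, 2, 9, 13, 31]
18 → replaces 31 → [2, 2, 9, 13, 18]
21 → extends → [2, 2, 9, 13, 18, 21]
6 → replaces 9 → [2, 2, 6, 13, 18, 21]
2 → replaces 6 → [2, 2, 2, 13, 18, 21]
Six tails, so the longest non-decreasing subsequence has length 6 (e.g. 2, 7, 9, 17, 18, 21).

6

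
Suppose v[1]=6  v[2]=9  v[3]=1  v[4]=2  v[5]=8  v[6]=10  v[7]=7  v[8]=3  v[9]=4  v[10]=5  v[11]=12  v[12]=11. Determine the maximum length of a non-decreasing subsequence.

Track the smallest tail for each achievable length (allowing ties):
6 → extends → [6]
9 → extends → [6, 9]
1 → replaces 6 → [1, 9]
2 → replaces 9 → [1, 2]
8 → extends → [1, 2, 8]
10 → extends → [1, 2, 8, 10]
7 → replaces 8 → [1, 2, 7, 10]
3 → replaces 7 → [1, 2, 3, 10]
4 → replaces 10 → [1, 2, 3, 4]
5 → extends → [1, 2, 3, 4, 5]
12 → extends → [1, 2, 3, 4, 5, 12]
11 → replaces 12 → [1, 2, 3, 4, 5, 11]
Six tails, so the longest non-decreasing subsequence has length 6 (e.g. 1, 2, 3, 4, 5, 12).

6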